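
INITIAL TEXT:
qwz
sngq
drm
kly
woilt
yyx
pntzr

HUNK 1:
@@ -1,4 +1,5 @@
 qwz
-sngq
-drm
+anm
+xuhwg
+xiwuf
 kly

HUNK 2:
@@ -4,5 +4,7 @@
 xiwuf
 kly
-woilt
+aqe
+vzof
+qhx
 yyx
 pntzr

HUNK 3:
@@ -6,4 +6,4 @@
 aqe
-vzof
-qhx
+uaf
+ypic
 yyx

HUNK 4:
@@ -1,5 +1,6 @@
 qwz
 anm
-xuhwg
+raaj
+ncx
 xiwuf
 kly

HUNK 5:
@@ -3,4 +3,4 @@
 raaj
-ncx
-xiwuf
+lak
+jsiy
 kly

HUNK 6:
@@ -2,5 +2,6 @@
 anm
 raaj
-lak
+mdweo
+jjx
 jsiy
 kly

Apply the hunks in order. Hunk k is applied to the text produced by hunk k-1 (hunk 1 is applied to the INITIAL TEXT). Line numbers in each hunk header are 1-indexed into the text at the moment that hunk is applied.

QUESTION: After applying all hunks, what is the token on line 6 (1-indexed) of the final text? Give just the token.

Answer: jsiy

Derivation:
Hunk 1: at line 1 remove [sngq,drm] add [anm,xuhwg,xiwuf] -> 8 lines: qwz anm xuhwg xiwuf kly woilt yyx pntzr
Hunk 2: at line 4 remove [woilt] add [aqe,vzof,qhx] -> 10 lines: qwz anm xuhwg xiwuf kly aqe vzof qhx yyx pntzr
Hunk 3: at line 6 remove [vzof,qhx] add [uaf,ypic] -> 10 lines: qwz anm xuhwg xiwuf kly aqe uaf ypic yyx pntzr
Hunk 4: at line 1 remove [xuhwg] add [raaj,ncx] -> 11 lines: qwz anm raaj ncx xiwuf kly aqe uaf ypic yyx pntzr
Hunk 5: at line 3 remove [ncx,xiwuf] add [lak,jsiy] -> 11 lines: qwz anm raaj lak jsiy kly aqe uaf ypic yyx pntzr
Hunk 6: at line 2 remove [lak] add [mdweo,jjx] -> 12 lines: qwz anm raaj mdweo jjx jsiy kly aqe uaf ypic yyx pntzr
Final line 6: jsiy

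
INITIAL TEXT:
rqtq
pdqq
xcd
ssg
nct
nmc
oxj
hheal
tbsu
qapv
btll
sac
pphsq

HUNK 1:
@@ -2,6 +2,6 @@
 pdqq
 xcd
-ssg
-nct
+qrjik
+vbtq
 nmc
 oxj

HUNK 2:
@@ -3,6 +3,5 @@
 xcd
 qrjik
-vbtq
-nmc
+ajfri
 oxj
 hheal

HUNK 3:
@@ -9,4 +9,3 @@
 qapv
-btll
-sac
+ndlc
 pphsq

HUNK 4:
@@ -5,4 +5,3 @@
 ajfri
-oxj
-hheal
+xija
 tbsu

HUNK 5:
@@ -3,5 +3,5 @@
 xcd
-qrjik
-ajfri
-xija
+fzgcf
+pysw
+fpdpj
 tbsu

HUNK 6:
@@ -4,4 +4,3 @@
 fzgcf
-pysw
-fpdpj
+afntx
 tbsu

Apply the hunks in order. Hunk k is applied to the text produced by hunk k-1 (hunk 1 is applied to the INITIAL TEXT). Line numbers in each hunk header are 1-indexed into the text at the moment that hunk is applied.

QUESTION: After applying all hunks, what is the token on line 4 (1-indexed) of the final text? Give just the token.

Hunk 1: at line 2 remove [ssg,nct] add [qrjik,vbtq] -> 13 lines: rqtq pdqq xcd qrjik vbtq nmc oxj hheal tbsu qapv btll sac pphsq
Hunk 2: at line 3 remove [vbtq,nmc] add [ajfri] -> 12 lines: rqtq pdqq xcd qrjik ajfri oxj hheal tbsu qapv btll sac pphsq
Hunk 3: at line 9 remove [btll,sac] add [ndlc] -> 11 lines: rqtq pdqq xcd qrjik ajfri oxj hheal tbsu qapv ndlc pphsq
Hunk 4: at line 5 remove [oxj,hheal] add [xija] -> 10 lines: rqtq pdqq xcd qrjik ajfri xija tbsu qapv ndlc pphsq
Hunk 5: at line 3 remove [qrjik,ajfri,xija] add [fzgcf,pysw,fpdpj] -> 10 lines: rqtq pdqq xcd fzgcf pysw fpdpj tbsu qapv ndlc pphsq
Hunk 6: at line 4 remove [pysw,fpdpj] add [afntx] -> 9 lines: rqtq pdqq xcd fzgcf afntx tbsu qapv ndlc pphsq
Final line 4: fzgcf

Answer: fzgcf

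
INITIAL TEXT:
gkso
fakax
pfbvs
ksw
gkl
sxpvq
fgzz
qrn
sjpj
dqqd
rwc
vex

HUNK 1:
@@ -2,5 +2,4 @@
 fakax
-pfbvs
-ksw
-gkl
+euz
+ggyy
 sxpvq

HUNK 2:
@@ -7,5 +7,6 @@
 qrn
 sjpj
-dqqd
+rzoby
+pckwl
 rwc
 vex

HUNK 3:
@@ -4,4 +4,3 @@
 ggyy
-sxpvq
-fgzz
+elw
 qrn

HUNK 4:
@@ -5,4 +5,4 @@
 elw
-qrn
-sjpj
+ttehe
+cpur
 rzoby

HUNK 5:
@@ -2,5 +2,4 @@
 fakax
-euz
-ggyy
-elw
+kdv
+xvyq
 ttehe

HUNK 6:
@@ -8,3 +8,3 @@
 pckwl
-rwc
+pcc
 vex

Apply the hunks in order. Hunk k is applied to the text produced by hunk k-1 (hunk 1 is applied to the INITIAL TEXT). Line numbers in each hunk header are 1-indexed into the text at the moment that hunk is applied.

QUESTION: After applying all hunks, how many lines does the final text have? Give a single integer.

Hunk 1: at line 2 remove [pfbvs,ksw,gkl] add [euz,ggyy] -> 11 lines: gkso fakax euz ggyy sxpvq fgzz qrn sjpj dqqd rwc vex
Hunk 2: at line 7 remove [dqqd] add [rzoby,pckwl] -> 12 lines: gkso fakax euz ggyy sxpvq fgzz qrn sjpj rzoby pckwl rwc vex
Hunk 3: at line 4 remove [sxpvq,fgzz] add [elw] -> 11 lines: gkso fakax euz ggyy elw qrn sjpj rzoby pckwl rwc vex
Hunk 4: at line 5 remove [qrn,sjpj] add [ttehe,cpur] -> 11 lines: gkso fakax euz ggyy elw ttehe cpur rzoby pckwl rwc vex
Hunk 5: at line 2 remove [euz,ggyy,elw] add [kdv,xvyq] -> 10 lines: gkso fakax kdv xvyq ttehe cpur rzoby pckwl rwc vex
Hunk 6: at line 8 remove [rwc] add [pcc] -> 10 lines: gkso fakax kdv xvyq ttehe cpur rzoby pckwl pcc vex
Final line count: 10

Answer: 10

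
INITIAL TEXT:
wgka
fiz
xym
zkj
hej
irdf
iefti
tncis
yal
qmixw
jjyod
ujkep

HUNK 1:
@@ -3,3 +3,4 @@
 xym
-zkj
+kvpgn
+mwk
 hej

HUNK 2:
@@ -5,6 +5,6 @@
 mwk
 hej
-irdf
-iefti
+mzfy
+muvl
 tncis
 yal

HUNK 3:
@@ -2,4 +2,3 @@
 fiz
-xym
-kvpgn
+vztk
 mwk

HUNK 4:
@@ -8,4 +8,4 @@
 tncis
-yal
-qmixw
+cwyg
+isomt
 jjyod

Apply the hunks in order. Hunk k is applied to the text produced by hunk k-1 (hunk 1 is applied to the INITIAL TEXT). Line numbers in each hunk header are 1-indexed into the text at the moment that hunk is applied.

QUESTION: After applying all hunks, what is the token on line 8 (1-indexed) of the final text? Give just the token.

Answer: tncis

Derivation:
Hunk 1: at line 3 remove [zkj] add [kvpgn,mwk] -> 13 lines: wgka fiz xym kvpgn mwk hej irdf iefti tncis yal qmixw jjyod ujkep
Hunk 2: at line 5 remove [irdf,iefti] add [mzfy,muvl] -> 13 lines: wgka fiz xym kvpgn mwk hej mzfy muvl tncis yal qmixw jjyod ujkep
Hunk 3: at line 2 remove [xym,kvpgn] add [vztk] -> 12 lines: wgka fiz vztk mwk hej mzfy muvl tncis yal qmixw jjyod ujkep
Hunk 4: at line 8 remove [yal,qmixw] add [cwyg,isomt] -> 12 lines: wgka fiz vztk mwk hej mzfy muvl tncis cwyg isomt jjyod ujkep
Final line 8: tncis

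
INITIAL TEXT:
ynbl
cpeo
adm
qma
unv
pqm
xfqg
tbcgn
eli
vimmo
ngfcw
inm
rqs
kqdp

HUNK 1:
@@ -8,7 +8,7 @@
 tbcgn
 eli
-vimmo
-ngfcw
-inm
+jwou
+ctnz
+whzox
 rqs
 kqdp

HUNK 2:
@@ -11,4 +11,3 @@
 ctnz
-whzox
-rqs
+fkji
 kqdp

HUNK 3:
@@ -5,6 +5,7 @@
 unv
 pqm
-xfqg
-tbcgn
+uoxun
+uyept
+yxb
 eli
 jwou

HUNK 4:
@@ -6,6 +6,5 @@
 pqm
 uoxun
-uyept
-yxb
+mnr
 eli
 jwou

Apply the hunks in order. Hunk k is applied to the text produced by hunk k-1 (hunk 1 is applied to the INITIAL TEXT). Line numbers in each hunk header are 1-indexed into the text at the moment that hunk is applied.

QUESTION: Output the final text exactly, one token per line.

Hunk 1: at line 8 remove [vimmo,ngfcw,inm] add [jwou,ctnz,whzox] -> 14 lines: ynbl cpeo adm qma unv pqm xfqg tbcgn eli jwou ctnz whzox rqs kqdp
Hunk 2: at line 11 remove [whzox,rqs] add [fkji] -> 13 lines: ynbl cpeo adm qma unv pqm xfqg tbcgn eli jwou ctnz fkji kqdp
Hunk 3: at line 5 remove [xfqg,tbcgn] add [uoxun,uyept,yxb] -> 14 lines: ynbl cpeo adm qma unv pqm uoxun uyept yxb eli jwou ctnz fkji kqdp
Hunk 4: at line 6 remove [uyept,yxb] add [mnr] -> 13 lines: ynbl cpeo adm qma unv pqm uoxun mnr eli jwou ctnz fkji kqdp

Answer: ynbl
cpeo
adm
qma
unv
pqm
uoxun
mnr
eli
jwou
ctnz
fkji
kqdp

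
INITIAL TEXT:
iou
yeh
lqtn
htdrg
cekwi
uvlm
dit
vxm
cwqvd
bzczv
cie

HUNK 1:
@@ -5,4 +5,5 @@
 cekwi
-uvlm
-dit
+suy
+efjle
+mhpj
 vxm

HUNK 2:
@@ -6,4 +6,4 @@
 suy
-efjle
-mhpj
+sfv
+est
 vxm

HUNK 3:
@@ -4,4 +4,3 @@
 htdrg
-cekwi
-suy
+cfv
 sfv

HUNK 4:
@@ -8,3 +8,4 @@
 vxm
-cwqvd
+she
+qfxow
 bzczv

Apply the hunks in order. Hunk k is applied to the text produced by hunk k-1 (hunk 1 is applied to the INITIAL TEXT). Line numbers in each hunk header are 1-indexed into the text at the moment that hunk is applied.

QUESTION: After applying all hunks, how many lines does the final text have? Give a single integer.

Answer: 12

Derivation:
Hunk 1: at line 5 remove [uvlm,dit] add [suy,efjle,mhpj] -> 12 lines: iou yeh lqtn htdrg cekwi suy efjle mhpj vxm cwqvd bzczv cie
Hunk 2: at line 6 remove [efjle,mhpj] add [sfv,est] -> 12 lines: iou yeh lqtn htdrg cekwi suy sfv est vxm cwqvd bzczv cie
Hunk 3: at line 4 remove [cekwi,suy] add [cfv] -> 11 lines: iou yeh lqtn htdrg cfv sfv est vxm cwqvd bzczv cie
Hunk 4: at line 8 remove [cwqvd] add [she,qfxow] -> 12 lines: iou yeh lqtn htdrg cfv sfv est vxm she qfxow bzczv cie
Final line count: 12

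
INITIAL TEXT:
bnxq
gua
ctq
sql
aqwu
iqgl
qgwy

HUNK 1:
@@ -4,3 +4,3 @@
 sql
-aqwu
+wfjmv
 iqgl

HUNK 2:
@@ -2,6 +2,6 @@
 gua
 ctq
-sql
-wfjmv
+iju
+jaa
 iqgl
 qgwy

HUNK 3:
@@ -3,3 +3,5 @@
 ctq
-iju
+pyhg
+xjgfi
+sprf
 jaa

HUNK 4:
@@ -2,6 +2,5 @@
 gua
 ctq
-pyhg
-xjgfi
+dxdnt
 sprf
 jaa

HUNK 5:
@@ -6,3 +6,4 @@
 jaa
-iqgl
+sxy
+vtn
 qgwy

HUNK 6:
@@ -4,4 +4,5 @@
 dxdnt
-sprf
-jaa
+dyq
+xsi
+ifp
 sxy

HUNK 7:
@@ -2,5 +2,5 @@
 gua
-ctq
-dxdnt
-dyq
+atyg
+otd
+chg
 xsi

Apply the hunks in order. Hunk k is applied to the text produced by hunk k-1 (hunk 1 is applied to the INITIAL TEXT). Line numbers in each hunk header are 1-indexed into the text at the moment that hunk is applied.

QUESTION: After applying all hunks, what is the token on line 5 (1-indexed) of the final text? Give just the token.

Answer: chg

Derivation:
Hunk 1: at line 4 remove [aqwu] add [wfjmv] -> 7 lines: bnxq gua ctq sql wfjmv iqgl qgwy
Hunk 2: at line 2 remove [sql,wfjmv] add [iju,jaa] -> 7 lines: bnxq gua ctq iju jaa iqgl qgwy
Hunk 3: at line 3 remove [iju] add [pyhg,xjgfi,sprf] -> 9 lines: bnxq gua ctq pyhg xjgfi sprf jaa iqgl qgwy
Hunk 4: at line 2 remove [pyhg,xjgfi] add [dxdnt] -> 8 lines: bnxq gua ctq dxdnt sprf jaa iqgl qgwy
Hunk 5: at line 6 remove [iqgl] add [sxy,vtn] -> 9 lines: bnxq gua ctq dxdnt sprf jaa sxy vtn qgwy
Hunk 6: at line 4 remove [sprf,jaa] add [dyq,xsi,ifp] -> 10 lines: bnxq gua ctq dxdnt dyq xsi ifp sxy vtn qgwy
Hunk 7: at line 2 remove [ctq,dxdnt,dyq] add [atyg,otd,chg] -> 10 lines: bnxq gua atyg otd chg xsi ifp sxy vtn qgwy
Final line 5: chg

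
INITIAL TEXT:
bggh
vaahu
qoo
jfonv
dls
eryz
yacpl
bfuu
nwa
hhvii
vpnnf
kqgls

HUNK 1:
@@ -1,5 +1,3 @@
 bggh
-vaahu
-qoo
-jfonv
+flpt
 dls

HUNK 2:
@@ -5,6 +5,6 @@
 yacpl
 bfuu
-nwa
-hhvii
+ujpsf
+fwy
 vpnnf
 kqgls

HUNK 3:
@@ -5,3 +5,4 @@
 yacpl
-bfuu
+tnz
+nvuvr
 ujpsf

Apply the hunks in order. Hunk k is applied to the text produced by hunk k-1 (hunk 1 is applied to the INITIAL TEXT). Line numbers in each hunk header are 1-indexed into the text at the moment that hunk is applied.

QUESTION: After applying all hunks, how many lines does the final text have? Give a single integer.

Answer: 11

Derivation:
Hunk 1: at line 1 remove [vaahu,qoo,jfonv] add [flpt] -> 10 lines: bggh flpt dls eryz yacpl bfuu nwa hhvii vpnnf kqgls
Hunk 2: at line 5 remove [nwa,hhvii] add [ujpsf,fwy] -> 10 lines: bggh flpt dls eryz yacpl bfuu ujpsf fwy vpnnf kqgls
Hunk 3: at line 5 remove [bfuu] add [tnz,nvuvr] -> 11 lines: bggh flpt dls eryz yacpl tnz nvuvr ujpsf fwy vpnnf kqgls
Final line count: 11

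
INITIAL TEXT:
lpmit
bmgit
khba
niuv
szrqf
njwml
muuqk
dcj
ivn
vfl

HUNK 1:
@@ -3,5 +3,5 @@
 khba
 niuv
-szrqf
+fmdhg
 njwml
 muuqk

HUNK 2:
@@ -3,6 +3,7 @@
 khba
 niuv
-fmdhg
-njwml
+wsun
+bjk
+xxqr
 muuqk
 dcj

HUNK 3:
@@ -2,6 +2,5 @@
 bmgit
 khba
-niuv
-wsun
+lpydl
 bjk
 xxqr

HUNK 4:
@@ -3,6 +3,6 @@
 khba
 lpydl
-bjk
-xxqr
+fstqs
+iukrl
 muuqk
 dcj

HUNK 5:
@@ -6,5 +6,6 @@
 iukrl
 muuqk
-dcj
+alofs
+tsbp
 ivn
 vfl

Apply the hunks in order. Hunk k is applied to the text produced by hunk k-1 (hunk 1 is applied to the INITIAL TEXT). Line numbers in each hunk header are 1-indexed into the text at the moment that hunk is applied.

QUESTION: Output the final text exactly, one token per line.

Hunk 1: at line 3 remove [szrqf] add [fmdhg] -> 10 lines: lpmit bmgit khba niuv fmdhg njwml muuqk dcj ivn vfl
Hunk 2: at line 3 remove [fmdhg,njwml] add [wsun,bjk,xxqr] -> 11 lines: lpmit bmgit khba niuv wsun bjk xxqr muuqk dcj ivn vfl
Hunk 3: at line 2 remove [niuv,wsun] add [lpydl] -> 10 lines: lpmit bmgit khba lpydl bjk xxqr muuqk dcj ivn vfl
Hunk 4: at line 3 remove [bjk,xxqr] add [fstqs,iukrl] -> 10 lines: lpmit bmgit khba lpydl fstqs iukrl muuqk dcj ivn vfl
Hunk 5: at line 6 remove [dcj] add [alofs,tsbp] -> 11 lines: lpmit bmgit khba lpydl fstqs iukrl muuqk alofs tsbp ivn vfl

Answer: lpmit
bmgit
khba
lpydl
fstqs
iukrl
muuqk
alofs
tsbp
ivn
vfl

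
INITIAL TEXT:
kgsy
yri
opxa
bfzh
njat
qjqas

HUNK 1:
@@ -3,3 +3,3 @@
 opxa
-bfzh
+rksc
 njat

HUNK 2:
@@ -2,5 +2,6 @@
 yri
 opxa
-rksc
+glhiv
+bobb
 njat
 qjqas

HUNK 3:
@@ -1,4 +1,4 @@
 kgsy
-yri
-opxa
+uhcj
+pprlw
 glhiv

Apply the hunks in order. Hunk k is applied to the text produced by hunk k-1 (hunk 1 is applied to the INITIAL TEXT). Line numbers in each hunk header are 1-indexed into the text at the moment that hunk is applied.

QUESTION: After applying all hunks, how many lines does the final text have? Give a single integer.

Hunk 1: at line 3 remove [bfzh] add [rksc] -> 6 lines: kgsy yri opxa rksc njat qjqas
Hunk 2: at line 2 remove [rksc] add [glhiv,bobb] -> 7 lines: kgsy yri opxa glhiv bobb njat qjqas
Hunk 3: at line 1 remove [yri,opxa] add [uhcj,pprlw] -> 7 lines: kgsy uhcj pprlw glhiv bobb njat qjqas
Final line count: 7

Answer: 7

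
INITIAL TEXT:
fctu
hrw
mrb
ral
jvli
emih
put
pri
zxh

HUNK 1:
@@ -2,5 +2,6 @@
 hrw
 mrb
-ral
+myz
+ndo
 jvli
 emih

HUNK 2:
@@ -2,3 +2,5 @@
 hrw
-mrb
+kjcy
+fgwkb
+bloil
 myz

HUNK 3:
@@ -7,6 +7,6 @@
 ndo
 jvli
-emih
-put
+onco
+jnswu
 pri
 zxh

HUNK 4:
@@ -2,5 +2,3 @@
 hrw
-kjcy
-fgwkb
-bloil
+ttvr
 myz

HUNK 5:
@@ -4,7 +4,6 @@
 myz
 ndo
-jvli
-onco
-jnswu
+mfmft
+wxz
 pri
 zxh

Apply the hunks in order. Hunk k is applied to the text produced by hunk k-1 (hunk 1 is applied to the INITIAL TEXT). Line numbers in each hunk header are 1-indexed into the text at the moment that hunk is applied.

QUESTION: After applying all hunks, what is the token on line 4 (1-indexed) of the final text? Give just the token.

Hunk 1: at line 2 remove [ral] add [myz,ndo] -> 10 lines: fctu hrw mrb myz ndo jvli emih put pri zxh
Hunk 2: at line 2 remove [mrb] add [kjcy,fgwkb,bloil] -> 12 lines: fctu hrw kjcy fgwkb bloil myz ndo jvli emih put pri zxh
Hunk 3: at line 7 remove [emih,put] add [onco,jnswu] -> 12 lines: fctu hrw kjcy fgwkb bloil myz ndo jvli onco jnswu pri zxh
Hunk 4: at line 2 remove [kjcy,fgwkb,bloil] add [ttvr] -> 10 lines: fctu hrw ttvr myz ndo jvli onco jnswu pri zxh
Hunk 5: at line 4 remove [jvli,onco,jnswu] add [mfmft,wxz] -> 9 lines: fctu hrw ttvr myz ndo mfmft wxz pri zxh
Final line 4: myz

Answer: myz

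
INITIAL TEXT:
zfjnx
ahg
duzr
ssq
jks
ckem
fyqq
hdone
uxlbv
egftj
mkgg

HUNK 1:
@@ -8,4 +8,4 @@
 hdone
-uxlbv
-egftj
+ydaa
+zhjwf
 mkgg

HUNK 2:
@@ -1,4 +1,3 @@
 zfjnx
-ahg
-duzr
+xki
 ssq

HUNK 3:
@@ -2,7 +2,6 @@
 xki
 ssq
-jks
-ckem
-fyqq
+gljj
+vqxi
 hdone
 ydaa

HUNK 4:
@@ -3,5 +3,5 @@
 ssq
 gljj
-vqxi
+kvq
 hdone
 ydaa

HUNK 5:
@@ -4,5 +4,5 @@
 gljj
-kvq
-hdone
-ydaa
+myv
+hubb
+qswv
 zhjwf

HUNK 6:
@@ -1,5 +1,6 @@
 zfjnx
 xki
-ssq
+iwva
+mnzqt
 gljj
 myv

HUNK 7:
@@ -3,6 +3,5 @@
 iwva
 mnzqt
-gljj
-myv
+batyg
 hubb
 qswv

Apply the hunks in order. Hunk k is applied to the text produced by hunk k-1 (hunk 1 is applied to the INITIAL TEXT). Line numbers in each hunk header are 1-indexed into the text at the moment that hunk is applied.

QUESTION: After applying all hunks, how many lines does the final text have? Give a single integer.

Answer: 9

Derivation:
Hunk 1: at line 8 remove [uxlbv,egftj] add [ydaa,zhjwf] -> 11 lines: zfjnx ahg duzr ssq jks ckem fyqq hdone ydaa zhjwf mkgg
Hunk 2: at line 1 remove [ahg,duzr] add [xki] -> 10 lines: zfjnx xki ssq jks ckem fyqq hdone ydaa zhjwf mkgg
Hunk 3: at line 2 remove [jks,ckem,fyqq] add [gljj,vqxi] -> 9 lines: zfjnx xki ssq gljj vqxi hdone ydaa zhjwf mkgg
Hunk 4: at line 3 remove [vqxi] add [kvq] -> 9 lines: zfjnx xki ssq gljj kvq hdone ydaa zhjwf mkgg
Hunk 5: at line 4 remove [kvq,hdone,ydaa] add [myv,hubb,qswv] -> 9 lines: zfjnx xki ssq gljj myv hubb qswv zhjwf mkgg
Hunk 6: at line 1 remove [ssq] add [iwva,mnzqt] -> 10 lines: zfjnx xki iwva mnzqt gljj myv hubb qswv zhjwf mkgg
Hunk 7: at line 3 remove [gljj,myv] add [batyg] -> 9 lines: zfjnx xki iwva mnzqt batyg hubb qswv zhjwf mkgg
Final line count: 9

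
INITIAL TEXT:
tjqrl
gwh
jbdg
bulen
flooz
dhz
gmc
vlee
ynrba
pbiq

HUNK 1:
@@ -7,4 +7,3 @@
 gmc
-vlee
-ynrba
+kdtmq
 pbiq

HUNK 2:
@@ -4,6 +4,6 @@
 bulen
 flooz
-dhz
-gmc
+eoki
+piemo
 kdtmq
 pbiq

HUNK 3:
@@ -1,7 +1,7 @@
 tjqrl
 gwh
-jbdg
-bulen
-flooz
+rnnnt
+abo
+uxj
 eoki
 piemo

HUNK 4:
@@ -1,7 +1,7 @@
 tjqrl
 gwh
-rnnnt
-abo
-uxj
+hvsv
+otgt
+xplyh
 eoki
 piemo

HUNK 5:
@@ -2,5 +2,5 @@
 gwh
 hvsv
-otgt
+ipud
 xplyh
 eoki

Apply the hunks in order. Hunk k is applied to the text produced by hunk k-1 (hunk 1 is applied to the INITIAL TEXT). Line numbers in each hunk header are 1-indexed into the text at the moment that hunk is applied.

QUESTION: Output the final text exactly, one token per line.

Hunk 1: at line 7 remove [vlee,ynrba] add [kdtmq] -> 9 lines: tjqrl gwh jbdg bulen flooz dhz gmc kdtmq pbiq
Hunk 2: at line 4 remove [dhz,gmc] add [eoki,piemo] -> 9 lines: tjqrl gwh jbdg bulen flooz eoki piemo kdtmq pbiq
Hunk 3: at line 1 remove [jbdg,bulen,flooz] add [rnnnt,abo,uxj] -> 9 lines: tjqrl gwh rnnnt abo uxj eoki piemo kdtmq pbiq
Hunk 4: at line 1 remove [rnnnt,abo,uxj] add [hvsv,otgt,xplyh] -> 9 lines: tjqrl gwh hvsv otgt xplyh eoki piemo kdtmq pbiq
Hunk 5: at line 2 remove [otgt] add [ipud] -> 9 lines: tjqrl gwh hvsv ipud xplyh eoki piemo kdtmq pbiq

Answer: tjqrl
gwh
hvsv
ipud
xplyh
eoki
piemo
kdtmq
pbiq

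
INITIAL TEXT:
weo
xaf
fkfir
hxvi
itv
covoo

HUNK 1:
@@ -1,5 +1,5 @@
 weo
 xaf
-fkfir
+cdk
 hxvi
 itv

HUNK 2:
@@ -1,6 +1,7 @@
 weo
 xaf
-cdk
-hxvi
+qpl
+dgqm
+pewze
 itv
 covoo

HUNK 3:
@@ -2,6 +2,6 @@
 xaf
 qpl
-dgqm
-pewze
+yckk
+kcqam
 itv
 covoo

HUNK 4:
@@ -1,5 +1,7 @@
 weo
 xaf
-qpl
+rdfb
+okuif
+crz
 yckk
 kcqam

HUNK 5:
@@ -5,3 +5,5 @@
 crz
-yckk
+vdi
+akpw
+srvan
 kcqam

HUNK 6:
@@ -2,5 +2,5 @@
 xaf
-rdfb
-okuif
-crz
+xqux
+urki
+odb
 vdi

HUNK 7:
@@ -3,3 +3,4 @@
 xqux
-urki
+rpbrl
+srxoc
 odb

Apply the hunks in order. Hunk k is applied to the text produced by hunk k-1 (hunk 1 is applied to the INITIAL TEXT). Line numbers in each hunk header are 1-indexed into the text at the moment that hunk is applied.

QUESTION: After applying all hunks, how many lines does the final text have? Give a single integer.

Hunk 1: at line 1 remove [fkfir] add [cdk] -> 6 lines: weo xaf cdk hxvi itv covoo
Hunk 2: at line 1 remove [cdk,hxvi] add [qpl,dgqm,pewze] -> 7 lines: weo xaf qpl dgqm pewze itv covoo
Hunk 3: at line 2 remove [dgqm,pewze] add [yckk,kcqam] -> 7 lines: weo xaf qpl yckk kcqam itv covoo
Hunk 4: at line 1 remove [qpl] add [rdfb,okuif,crz] -> 9 lines: weo xaf rdfb okuif crz yckk kcqam itv covoo
Hunk 5: at line 5 remove [yckk] add [vdi,akpw,srvan] -> 11 lines: weo xaf rdfb okuif crz vdi akpw srvan kcqam itv covoo
Hunk 6: at line 2 remove [rdfb,okuif,crz] add [xqux,urki,odb] -> 11 lines: weo xaf xqux urki odb vdi akpw srvan kcqam itv covoo
Hunk 7: at line 3 remove [urki] add [rpbrl,srxoc] -> 12 lines: weo xaf xqux rpbrl srxoc odb vdi akpw srvan kcqam itv covoo
Final line count: 12

Answer: 12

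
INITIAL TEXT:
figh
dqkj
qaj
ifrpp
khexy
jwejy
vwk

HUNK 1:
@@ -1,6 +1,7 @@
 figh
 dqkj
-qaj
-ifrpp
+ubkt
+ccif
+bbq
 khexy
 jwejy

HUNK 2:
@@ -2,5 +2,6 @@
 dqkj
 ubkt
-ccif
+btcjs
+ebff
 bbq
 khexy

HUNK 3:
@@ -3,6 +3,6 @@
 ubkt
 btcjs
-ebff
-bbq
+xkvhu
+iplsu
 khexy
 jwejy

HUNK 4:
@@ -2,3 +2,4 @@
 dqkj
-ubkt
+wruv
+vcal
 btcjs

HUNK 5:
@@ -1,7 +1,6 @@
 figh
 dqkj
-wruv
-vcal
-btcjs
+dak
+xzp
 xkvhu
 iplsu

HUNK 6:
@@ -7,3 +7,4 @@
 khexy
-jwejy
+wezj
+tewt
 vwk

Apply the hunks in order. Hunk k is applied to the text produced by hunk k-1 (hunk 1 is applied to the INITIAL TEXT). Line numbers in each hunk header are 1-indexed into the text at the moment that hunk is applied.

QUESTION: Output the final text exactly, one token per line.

Hunk 1: at line 1 remove [qaj,ifrpp] add [ubkt,ccif,bbq] -> 8 lines: figh dqkj ubkt ccif bbq khexy jwejy vwk
Hunk 2: at line 2 remove [ccif] add [btcjs,ebff] -> 9 lines: figh dqkj ubkt btcjs ebff bbq khexy jwejy vwk
Hunk 3: at line 3 remove [ebff,bbq] add [xkvhu,iplsu] -> 9 lines: figh dqkj ubkt btcjs xkvhu iplsu khexy jwejy vwk
Hunk 4: at line 2 remove [ubkt] add [wruv,vcal] -> 10 lines: figh dqkj wruv vcal btcjs xkvhu iplsu khexy jwejy vwk
Hunk 5: at line 1 remove [wruv,vcal,btcjs] add [dak,xzp] -> 9 lines: figh dqkj dak xzp xkvhu iplsu khexy jwejy vwk
Hunk 6: at line 7 remove [jwejy] add [wezj,tewt] -> 10 lines: figh dqkj dak xzp xkvhu iplsu khexy wezj tewt vwk

Answer: figh
dqkj
dak
xzp
xkvhu
iplsu
khexy
wezj
tewt
vwk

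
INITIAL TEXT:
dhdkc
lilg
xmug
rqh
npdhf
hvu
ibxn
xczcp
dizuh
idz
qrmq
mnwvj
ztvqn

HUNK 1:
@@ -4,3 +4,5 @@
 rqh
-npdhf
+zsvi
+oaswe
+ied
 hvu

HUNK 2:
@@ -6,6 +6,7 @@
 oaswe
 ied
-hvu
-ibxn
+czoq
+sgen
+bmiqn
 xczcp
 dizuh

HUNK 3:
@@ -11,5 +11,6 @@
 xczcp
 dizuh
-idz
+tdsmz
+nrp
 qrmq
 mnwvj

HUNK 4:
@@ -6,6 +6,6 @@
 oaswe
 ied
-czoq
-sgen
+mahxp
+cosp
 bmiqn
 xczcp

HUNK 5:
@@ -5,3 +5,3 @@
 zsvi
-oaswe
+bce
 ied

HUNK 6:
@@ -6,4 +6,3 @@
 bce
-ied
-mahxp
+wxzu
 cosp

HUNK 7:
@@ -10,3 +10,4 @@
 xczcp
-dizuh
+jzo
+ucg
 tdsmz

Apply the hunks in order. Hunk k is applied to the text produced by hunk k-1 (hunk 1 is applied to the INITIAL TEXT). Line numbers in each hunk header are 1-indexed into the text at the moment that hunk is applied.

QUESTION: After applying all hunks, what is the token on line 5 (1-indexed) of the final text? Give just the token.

Answer: zsvi

Derivation:
Hunk 1: at line 4 remove [npdhf] add [zsvi,oaswe,ied] -> 15 lines: dhdkc lilg xmug rqh zsvi oaswe ied hvu ibxn xczcp dizuh idz qrmq mnwvj ztvqn
Hunk 2: at line 6 remove [hvu,ibxn] add [czoq,sgen,bmiqn] -> 16 lines: dhdkc lilg xmug rqh zsvi oaswe ied czoq sgen bmiqn xczcp dizuh idz qrmq mnwvj ztvqn
Hunk 3: at line 11 remove [idz] add [tdsmz,nrp] -> 17 lines: dhdkc lilg xmug rqh zsvi oaswe ied czoq sgen bmiqn xczcp dizuh tdsmz nrp qrmq mnwvj ztvqn
Hunk 4: at line 6 remove [czoq,sgen] add [mahxp,cosp] -> 17 lines: dhdkc lilg xmug rqh zsvi oaswe ied mahxp cosp bmiqn xczcp dizuh tdsmz nrp qrmq mnwvj ztvqn
Hunk 5: at line 5 remove [oaswe] add [bce] -> 17 lines: dhdkc lilg xmug rqh zsvi bce ied mahxp cosp bmiqn xczcp dizuh tdsmz nrp qrmq mnwvj ztvqn
Hunk 6: at line 6 remove [ied,mahxp] add [wxzu] -> 16 lines: dhdkc lilg xmug rqh zsvi bce wxzu cosp bmiqn xczcp dizuh tdsmz nrp qrmq mnwvj ztvqn
Hunk 7: at line 10 remove [dizuh] add [jzo,ucg] -> 17 lines: dhdkc lilg xmug rqh zsvi bce wxzu cosp bmiqn xczcp jzo ucg tdsmz nrp qrmq mnwvj ztvqn
Final line 5: zsvi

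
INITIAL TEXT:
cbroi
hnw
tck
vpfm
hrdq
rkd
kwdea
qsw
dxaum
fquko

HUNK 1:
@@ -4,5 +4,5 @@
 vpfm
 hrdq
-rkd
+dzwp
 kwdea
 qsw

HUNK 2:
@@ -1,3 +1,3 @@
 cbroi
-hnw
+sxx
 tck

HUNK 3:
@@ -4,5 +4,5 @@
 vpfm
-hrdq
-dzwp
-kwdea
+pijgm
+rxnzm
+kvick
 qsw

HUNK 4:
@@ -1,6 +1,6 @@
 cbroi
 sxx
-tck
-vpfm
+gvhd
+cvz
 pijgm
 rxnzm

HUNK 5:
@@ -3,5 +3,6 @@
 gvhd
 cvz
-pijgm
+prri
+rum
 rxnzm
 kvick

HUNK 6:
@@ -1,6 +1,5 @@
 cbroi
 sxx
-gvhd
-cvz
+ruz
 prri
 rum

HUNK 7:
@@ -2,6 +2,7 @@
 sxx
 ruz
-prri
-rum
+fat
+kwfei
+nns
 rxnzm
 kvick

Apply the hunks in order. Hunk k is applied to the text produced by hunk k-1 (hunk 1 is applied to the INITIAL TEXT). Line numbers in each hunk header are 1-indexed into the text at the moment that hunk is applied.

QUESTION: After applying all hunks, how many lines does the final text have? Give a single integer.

Answer: 11

Derivation:
Hunk 1: at line 4 remove [rkd] add [dzwp] -> 10 lines: cbroi hnw tck vpfm hrdq dzwp kwdea qsw dxaum fquko
Hunk 2: at line 1 remove [hnw] add [sxx] -> 10 lines: cbroi sxx tck vpfm hrdq dzwp kwdea qsw dxaum fquko
Hunk 3: at line 4 remove [hrdq,dzwp,kwdea] add [pijgm,rxnzm,kvick] -> 10 lines: cbroi sxx tck vpfm pijgm rxnzm kvick qsw dxaum fquko
Hunk 4: at line 1 remove [tck,vpfm] add [gvhd,cvz] -> 10 lines: cbroi sxx gvhd cvz pijgm rxnzm kvick qsw dxaum fquko
Hunk 5: at line 3 remove [pijgm] add [prri,rum] -> 11 lines: cbroi sxx gvhd cvz prri rum rxnzm kvick qsw dxaum fquko
Hunk 6: at line 1 remove [gvhd,cvz] add [ruz] -> 10 lines: cbroi sxx ruz prri rum rxnzm kvick qsw dxaum fquko
Hunk 7: at line 2 remove [prri,rum] add [fat,kwfei,nns] -> 11 lines: cbroi sxx ruz fat kwfei nns rxnzm kvick qsw dxaum fquko
Final line count: 11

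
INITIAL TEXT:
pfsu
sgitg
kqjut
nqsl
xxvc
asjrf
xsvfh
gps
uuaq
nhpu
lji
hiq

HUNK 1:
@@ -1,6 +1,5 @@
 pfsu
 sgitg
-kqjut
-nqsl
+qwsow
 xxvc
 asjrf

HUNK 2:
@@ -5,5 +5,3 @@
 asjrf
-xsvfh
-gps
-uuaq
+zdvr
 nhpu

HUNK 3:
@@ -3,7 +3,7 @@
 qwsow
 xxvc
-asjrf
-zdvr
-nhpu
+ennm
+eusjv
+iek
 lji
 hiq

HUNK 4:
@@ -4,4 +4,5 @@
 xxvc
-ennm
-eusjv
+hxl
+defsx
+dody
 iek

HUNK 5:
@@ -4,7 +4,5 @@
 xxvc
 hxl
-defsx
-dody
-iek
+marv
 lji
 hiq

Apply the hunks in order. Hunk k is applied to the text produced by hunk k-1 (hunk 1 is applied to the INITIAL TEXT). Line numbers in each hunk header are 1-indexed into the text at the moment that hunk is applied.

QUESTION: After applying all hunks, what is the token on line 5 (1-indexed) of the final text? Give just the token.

Hunk 1: at line 1 remove [kqjut,nqsl] add [qwsow] -> 11 lines: pfsu sgitg qwsow xxvc asjrf xsvfh gps uuaq nhpu lji hiq
Hunk 2: at line 5 remove [xsvfh,gps,uuaq] add [zdvr] -> 9 lines: pfsu sgitg qwsow xxvc asjrf zdvr nhpu lji hiq
Hunk 3: at line 3 remove [asjrf,zdvr,nhpu] add [ennm,eusjv,iek] -> 9 lines: pfsu sgitg qwsow xxvc ennm eusjv iek lji hiq
Hunk 4: at line 4 remove [ennm,eusjv] add [hxl,defsx,dody] -> 10 lines: pfsu sgitg qwsow xxvc hxl defsx dody iek lji hiq
Hunk 5: at line 4 remove [defsx,dody,iek] add [marv] -> 8 lines: pfsu sgitg qwsow xxvc hxl marv lji hiq
Final line 5: hxl

Answer: hxl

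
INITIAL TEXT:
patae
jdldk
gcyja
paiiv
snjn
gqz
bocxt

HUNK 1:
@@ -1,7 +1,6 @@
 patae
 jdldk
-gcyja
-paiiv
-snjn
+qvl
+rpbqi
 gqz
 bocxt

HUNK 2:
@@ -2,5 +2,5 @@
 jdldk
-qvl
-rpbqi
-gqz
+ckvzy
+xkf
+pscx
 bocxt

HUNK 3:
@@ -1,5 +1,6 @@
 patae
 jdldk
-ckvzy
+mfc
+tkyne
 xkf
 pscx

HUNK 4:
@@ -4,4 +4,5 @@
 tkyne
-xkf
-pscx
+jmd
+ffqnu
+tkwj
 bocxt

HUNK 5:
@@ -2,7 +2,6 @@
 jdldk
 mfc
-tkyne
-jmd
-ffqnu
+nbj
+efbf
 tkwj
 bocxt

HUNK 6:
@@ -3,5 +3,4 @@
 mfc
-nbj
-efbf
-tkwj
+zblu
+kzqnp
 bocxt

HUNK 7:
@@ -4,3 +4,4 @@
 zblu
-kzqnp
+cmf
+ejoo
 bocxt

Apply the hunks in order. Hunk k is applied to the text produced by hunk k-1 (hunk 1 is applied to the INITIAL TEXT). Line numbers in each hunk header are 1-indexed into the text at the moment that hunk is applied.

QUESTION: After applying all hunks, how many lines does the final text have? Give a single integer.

Answer: 7

Derivation:
Hunk 1: at line 1 remove [gcyja,paiiv,snjn] add [qvl,rpbqi] -> 6 lines: patae jdldk qvl rpbqi gqz bocxt
Hunk 2: at line 2 remove [qvl,rpbqi,gqz] add [ckvzy,xkf,pscx] -> 6 lines: patae jdldk ckvzy xkf pscx bocxt
Hunk 3: at line 1 remove [ckvzy] add [mfc,tkyne] -> 7 lines: patae jdldk mfc tkyne xkf pscx bocxt
Hunk 4: at line 4 remove [xkf,pscx] add [jmd,ffqnu,tkwj] -> 8 lines: patae jdldk mfc tkyne jmd ffqnu tkwj bocxt
Hunk 5: at line 2 remove [tkyne,jmd,ffqnu] add [nbj,efbf] -> 7 lines: patae jdldk mfc nbj efbf tkwj bocxt
Hunk 6: at line 3 remove [nbj,efbf,tkwj] add [zblu,kzqnp] -> 6 lines: patae jdldk mfc zblu kzqnp bocxt
Hunk 7: at line 4 remove [kzqnp] add [cmf,ejoo] -> 7 lines: patae jdldk mfc zblu cmf ejoo bocxt
Final line count: 7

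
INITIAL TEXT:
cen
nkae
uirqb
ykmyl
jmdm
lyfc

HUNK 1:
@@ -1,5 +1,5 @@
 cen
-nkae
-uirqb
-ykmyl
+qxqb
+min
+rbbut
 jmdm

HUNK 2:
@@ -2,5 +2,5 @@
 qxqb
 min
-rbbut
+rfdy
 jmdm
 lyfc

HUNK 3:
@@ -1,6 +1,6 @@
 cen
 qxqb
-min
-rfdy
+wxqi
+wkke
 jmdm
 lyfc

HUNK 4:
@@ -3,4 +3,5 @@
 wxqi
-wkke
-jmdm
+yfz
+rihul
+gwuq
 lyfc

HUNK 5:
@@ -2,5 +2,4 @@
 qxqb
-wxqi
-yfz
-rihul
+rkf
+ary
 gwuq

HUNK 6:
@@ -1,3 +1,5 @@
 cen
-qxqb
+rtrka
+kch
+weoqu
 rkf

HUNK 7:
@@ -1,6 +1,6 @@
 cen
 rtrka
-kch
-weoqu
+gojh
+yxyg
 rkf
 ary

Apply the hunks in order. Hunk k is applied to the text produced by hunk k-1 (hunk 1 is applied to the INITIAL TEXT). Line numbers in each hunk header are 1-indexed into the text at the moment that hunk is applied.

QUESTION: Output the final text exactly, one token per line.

Hunk 1: at line 1 remove [nkae,uirqb,ykmyl] add [qxqb,min,rbbut] -> 6 lines: cen qxqb min rbbut jmdm lyfc
Hunk 2: at line 2 remove [rbbut] add [rfdy] -> 6 lines: cen qxqb min rfdy jmdm lyfc
Hunk 3: at line 1 remove [min,rfdy] add [wxqi,wkke] -> 6 lines: cen qxqb wxqi wkke jmdm lyfc
Hunk 4: at line 3 remove [wkke,jmdm] add [yfz,rihul,gwuq] -> 7 lines: cen qxqb wxqi yfz rihul gwuq lyfc
Hunk 5: at line 2 remove [wxqi,yfz,rihul] add [rkf,ary] -> 6 lines: cen qxqb rkf ary gwuq lyfc
Hunk 6: at line 1 remove [qxqb] add [rtrka,kch,weoqu] -> 8 lines: cen rtrka kch weoqu rkf ary gwuq lyfc
Hunk 7: at line 1 remove [kch,weoqu] add [gojh,yxyg] -> 8 lines: cen rtrka gojh yxyg rkf ary gwuq lyfc

Answer: cen
rtrka
gojh
yxyg
rkf
ary
gwuq
lyfc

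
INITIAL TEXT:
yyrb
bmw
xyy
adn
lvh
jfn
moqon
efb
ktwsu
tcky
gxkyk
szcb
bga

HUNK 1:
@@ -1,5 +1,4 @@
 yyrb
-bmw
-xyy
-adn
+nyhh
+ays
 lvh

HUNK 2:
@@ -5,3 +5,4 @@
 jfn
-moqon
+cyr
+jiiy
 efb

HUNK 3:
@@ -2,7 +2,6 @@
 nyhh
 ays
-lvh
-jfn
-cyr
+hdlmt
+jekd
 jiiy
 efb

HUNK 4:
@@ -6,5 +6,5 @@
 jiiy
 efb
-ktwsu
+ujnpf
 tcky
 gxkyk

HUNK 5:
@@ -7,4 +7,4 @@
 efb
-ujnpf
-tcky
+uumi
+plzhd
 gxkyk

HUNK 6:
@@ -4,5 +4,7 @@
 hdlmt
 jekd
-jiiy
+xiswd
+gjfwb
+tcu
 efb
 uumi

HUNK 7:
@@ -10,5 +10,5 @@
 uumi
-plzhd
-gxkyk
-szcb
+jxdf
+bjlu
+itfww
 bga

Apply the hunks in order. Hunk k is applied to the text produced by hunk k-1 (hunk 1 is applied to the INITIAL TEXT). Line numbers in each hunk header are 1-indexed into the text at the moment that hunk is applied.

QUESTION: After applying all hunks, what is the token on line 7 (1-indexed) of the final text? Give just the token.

Answer: gjfwb

Derivation:
Hunk 1: at line 1 remove [bmw,xyy,adn] add [nyhh,ays] -> 12 lines: yyrb nyhh ays lvh jfn moqon efb ktwsu tcky gxkyk szcb bga
Hunk 2: at line 5 remove [moqon] add [cyr,jiiy] -> 13 lines: yyrb nyhh ays lvh jfn cyr jiiy efb ktwsu tcky gxkyk szcb bga
Hunk 3: at line 2 remove [lvh,jfn,cyr] add [hdlmt,jekd] -> 12 lines: yyrb nyhh ays hdlmt jekd jiiy efb ktwsu tcky gxkyk szcb bga
Hunk 4: at line 6 remove [ktwsu] add [ujnpf] -> 12 lines: yyrb nyhh ays hdlmt jekd jiiy efb ujnpf tcky gxkyk szcb bga
Hunk 5: at line 7 remove [ujnpf,tcky] add [uumi,plzhd] -> 12 lines: yyrb nyhh ays hdlmt jekd jiiy efb uumi plzhd gxkyk szcb bga
Hunk 6: at line 4 remove [jiiy] add [xiswd,gjfwb,tcu] -> 14 lines: yyrb nyhh ays hdlmt jekd xiswd gjfwb tcu efb uumi plzhd gxkyk szcb bga
Hunk 7: at line 10 remove [plzhd,gxkyk,szcb] add [jxdf,bjlu,itfww] -> 14 lines: yyrb nyhh ays hdlmt jekd xiswd gjfwb tcu efb uumi jxdf bjlu itfww bga
Final line 7: gjfwb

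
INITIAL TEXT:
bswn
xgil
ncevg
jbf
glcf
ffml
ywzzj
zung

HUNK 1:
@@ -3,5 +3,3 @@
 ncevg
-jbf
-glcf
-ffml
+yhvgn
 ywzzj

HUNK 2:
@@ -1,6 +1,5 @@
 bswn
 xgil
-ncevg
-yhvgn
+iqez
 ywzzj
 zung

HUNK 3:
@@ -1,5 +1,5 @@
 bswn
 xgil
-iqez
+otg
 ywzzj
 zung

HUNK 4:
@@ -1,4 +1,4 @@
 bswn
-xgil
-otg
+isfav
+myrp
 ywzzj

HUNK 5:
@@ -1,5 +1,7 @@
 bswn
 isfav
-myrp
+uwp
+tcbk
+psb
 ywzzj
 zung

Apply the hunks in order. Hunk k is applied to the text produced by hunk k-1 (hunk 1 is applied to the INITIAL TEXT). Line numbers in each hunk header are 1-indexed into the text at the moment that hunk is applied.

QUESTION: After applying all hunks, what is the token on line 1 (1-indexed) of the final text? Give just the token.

Hunk 1: at line 3 remove [jbf,glcf,ffml] add [yhvgn] -> 6 lines: bswn xgil ncevg yhvgn ywzzj zung
Hunk 2: at line 1 remove [ncevg,yhvgn] add [iqez] -> 5 lines: bswn xgil iqez ywzzj zung
Hunk 3: at line 1 remove [iqez] add [otg] -> 5 lines: bswn xgil otg ywzzj zung
Hunk 4: at line 1 remove [xgil,otg] add [isfav,myrp] -> 5 lines: bswn isfav myrp ywzzj zung
Hunk 5: at line 1 remove [myrp] add [uwp,tcbk,psb] -> 7 lines: bswn isfav uwp tcbk psb ywzzj zung
Final line 1: bswn

Answer: bswn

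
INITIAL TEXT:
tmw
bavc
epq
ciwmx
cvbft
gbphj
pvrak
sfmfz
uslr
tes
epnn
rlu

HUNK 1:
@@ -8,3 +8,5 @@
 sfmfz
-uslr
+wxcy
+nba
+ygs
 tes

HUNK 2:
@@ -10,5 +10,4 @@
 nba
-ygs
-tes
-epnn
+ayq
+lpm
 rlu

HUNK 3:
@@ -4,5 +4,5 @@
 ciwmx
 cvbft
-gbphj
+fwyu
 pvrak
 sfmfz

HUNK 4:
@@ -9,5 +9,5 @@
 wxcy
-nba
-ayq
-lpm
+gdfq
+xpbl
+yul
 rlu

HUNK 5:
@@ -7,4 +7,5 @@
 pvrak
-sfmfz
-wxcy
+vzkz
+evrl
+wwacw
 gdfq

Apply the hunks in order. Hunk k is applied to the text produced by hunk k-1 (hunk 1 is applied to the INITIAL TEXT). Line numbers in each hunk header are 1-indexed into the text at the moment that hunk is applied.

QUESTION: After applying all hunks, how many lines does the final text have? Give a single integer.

Answer: 14

Derivation:
Hunk 1: at line 8 remove [uslr] add [wxcy,nba,ygs] -> 14 lines: tmw bavc epq ciwmx cvbft gbphj pvrak sfmfz wxcy nba ygs tes epnn rlu
Hunk 2: at line 10 remove [ygs,tes,epnn] add [ayq,lpm] -> 13 lines: tmw bavc epq ciwmx cvbft gbphj pvrak sfmfz wxcy nba ayq lpm rlu
Hunk 3: at line 4 remove [gbphj] add [fwyu] -> 13 lines: tmw bavc epq ciwmx cvbft fwyu pvrak sfmfz wxcy nba ayq lpm rlu
Hunk 4: at line 9 remove [nba,ayq,lpm] add [gdfq,xpbl,yul] -> 13 lines: tmw bavc epq ciwmx cvbft fwyu pvrak sfmfz wxcy gdfq xpbl yul rlu
Hunk 5: at line 7 remove [sfmfz,wxcy] add [vzkz,evrl,wwacw] -> 14 lines: tmw bavc epq ciwmx cvbft fwyu pvrak vzkz evrl wwacw gdfq xpbl yul rlu
Final line count: 14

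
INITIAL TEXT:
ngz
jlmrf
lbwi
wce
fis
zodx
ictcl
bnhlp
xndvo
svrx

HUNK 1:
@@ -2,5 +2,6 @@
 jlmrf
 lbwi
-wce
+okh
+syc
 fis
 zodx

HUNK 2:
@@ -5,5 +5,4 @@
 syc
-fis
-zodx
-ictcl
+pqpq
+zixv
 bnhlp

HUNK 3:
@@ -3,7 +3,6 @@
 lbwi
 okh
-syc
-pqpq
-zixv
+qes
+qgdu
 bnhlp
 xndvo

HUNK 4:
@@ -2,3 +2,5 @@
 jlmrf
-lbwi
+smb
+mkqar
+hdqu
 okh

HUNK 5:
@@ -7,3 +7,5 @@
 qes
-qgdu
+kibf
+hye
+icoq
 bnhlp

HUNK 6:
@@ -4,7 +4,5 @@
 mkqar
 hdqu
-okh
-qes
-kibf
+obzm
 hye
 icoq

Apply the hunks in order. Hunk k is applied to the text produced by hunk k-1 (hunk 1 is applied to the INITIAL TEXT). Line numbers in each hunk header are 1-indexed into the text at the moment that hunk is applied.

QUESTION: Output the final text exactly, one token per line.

Answer: ngz
jlmrf
smb
mkqar
hdqu
obzm
hye
icoq
bnhlp
xndvo
svrx

Derivation:
Hunk 1: at line 2 remove [wce] add [okh,syc] -> 11 lines: ngz jlmrf lbwi okh syc fis zodx ictcl bnhlp xndvo svrx
Hunk 2: at line 5 remove [fis,zodx,ictcl] add [pqpq,zixv] -> 10 lines: ngz jlmrf lbwi okh syc pqpq zixv bnhlp xndvo svrx
Hunk 3: at line 3 remove [syc,pqpq,zixv] add [qes,qgdu] -> 9 lines: ngz jlmrf lbwi okh qes qgdu bnhlp xndvo svrx
Hunk 4: at line 2 remove [lbwi] add [smb,mkqar,hdqu] -> 11 lines: ngz jlmrf smb mkqar hdqu okh qes qgdu bnhlp xndvo svrx
Hunk 5: at line 7 remove [qgdu] add [kibf,hye,icoq] -> 13 lines: ngz jlmrf smb mkqar hdqu okh qes kibf hye icoq bnhlp xndvo svrx
Hunk 6: at line 4 remove [okh,qes,kibf] add [obzm] -> 11 lines: ngz jlmrf smb mkqar hdqu obzm hye icoq bnhlp xndvo svrx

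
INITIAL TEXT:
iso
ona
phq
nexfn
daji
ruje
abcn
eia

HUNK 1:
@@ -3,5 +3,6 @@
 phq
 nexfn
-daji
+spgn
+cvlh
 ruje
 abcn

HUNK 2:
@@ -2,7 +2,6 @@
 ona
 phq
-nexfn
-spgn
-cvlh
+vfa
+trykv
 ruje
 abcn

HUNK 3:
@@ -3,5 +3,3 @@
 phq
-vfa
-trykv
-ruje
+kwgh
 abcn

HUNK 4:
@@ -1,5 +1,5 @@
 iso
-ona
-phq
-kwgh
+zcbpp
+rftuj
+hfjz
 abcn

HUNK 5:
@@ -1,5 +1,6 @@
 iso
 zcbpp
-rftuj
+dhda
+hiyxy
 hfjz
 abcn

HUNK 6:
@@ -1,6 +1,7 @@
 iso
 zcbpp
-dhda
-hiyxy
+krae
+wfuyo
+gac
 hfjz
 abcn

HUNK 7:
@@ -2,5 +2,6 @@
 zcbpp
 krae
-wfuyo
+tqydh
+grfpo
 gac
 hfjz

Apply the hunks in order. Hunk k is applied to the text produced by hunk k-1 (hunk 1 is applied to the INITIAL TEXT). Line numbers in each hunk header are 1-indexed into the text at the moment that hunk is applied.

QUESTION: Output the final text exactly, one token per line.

Answer: iso
zcbpp
krae
tqydh
grfpo
gac
hfjz
abcn
eia

Derivation:
Hunk 1: at line 3 remove [daji] add [spgn,cvlh] -> 9 lines: iso ona phq nexfn spgn cvlh ruje abcn eia
Hunk 2: at line 2 remove [nexfn,spgn,cvlh] add [vfa,trykv] -> 8 lines: iso ona phq vfa trykv ruje abcn eia
Hunk 3: at line 3 remove [vfa,trykv,ruje] add [kwgh] -> 6 lines: iso ona phq kwgh abcn eia
Hunk 4: at line 1 remove [ona,phq,kwgh] add [zcbpp,rftuj,hfjz] -> 6 lines: iso zcbpp rftuj hfjz abcn eia
Hunk 5: at line 1 remove [rftuj] add [dhda,hiyxy] -> 7 lines: iso zcbpp dhda hiyxy hfjz abcn eia
Hunk 6: at line 1 remove [dhda,hiyxy] add [krae,wfuyo,gac] -> 8 lines: iso zcbpp krae wfuyo gac hfjz abcn eia
Hunk 7: at line 2 remove [wfuyo] add [tqydh,grfpo] -> 9 lines: iso zcbpp krae tqydh grfpo gac hfjz abcn eia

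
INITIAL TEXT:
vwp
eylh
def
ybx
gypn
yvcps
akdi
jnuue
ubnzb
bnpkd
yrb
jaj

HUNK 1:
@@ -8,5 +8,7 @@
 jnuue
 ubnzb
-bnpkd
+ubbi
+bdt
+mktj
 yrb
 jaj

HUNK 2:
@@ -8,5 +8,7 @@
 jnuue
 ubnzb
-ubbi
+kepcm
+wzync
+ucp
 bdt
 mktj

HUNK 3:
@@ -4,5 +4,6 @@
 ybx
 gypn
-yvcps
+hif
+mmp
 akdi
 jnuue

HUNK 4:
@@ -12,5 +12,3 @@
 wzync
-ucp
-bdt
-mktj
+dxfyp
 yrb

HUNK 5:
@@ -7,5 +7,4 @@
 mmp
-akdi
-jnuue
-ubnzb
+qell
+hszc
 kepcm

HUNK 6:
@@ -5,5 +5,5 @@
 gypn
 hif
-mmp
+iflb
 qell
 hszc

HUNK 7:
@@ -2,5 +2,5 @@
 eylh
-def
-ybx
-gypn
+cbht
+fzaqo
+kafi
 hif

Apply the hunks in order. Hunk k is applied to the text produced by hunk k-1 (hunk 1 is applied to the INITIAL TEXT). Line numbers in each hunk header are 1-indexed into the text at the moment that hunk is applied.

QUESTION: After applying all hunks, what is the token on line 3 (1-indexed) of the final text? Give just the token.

Hunk 1: at line 8 remove [bnpkd] add [ubbi,bdt,mktj] -> 14 lines: vwp eylh def ybx gypn yvcps akdi jnuue ubnzb ubbi bdt mktj yrb jaj
Hunk 2: at line 8 remove [ubbi] add [kepcm,wzync,ucp] -> 16 lines: vwp eylh def ybx gypn yvcps akdi jnuue ubnzb kepcm wzync ucp bdt mktj yrb jaj
Hunk 3: at line 4 remove [yvcps] add [hif,mmp] -> 17 lines: vwp eylh def ybx gypn hif mmp akdi jnuue ubnzb kepcm wzync ucp bdt mktj yrb jaj
Hunk 4: at line 12 remove [ucp,bdt,mktj] add [dxfyp] -> 15 lines: vwp eylh def ybx gypn hif mmp akdi jnuue ubnzb kepcm wzync dxfyp yrb jaj
Hunk 5: at line 7 remove [akdi,jnuue,ubnzb] add [qell,hszc] -> 14 lines: vwp eylh def ybx gypn hif mmp qell hszc kepcm wzync dxfyp yrb jaj
Hunk 6: at line 5 remove [mmp] add [iflb] -> 14 lines: vwp eylh def ybx gypn hif iflb qell hszc kepcm wzync dxfyp yrb jaj
Hunk 7: at line 2 remove [def,ybx,gypn] add [cbht,fzaqo,kafi] -> 14 lines: vwp eylh cbht fzaqo kafi hif iflb qell hszc kepcm wzync dxfyp yrb jaj
Final line 3: cbht

Answer: cbht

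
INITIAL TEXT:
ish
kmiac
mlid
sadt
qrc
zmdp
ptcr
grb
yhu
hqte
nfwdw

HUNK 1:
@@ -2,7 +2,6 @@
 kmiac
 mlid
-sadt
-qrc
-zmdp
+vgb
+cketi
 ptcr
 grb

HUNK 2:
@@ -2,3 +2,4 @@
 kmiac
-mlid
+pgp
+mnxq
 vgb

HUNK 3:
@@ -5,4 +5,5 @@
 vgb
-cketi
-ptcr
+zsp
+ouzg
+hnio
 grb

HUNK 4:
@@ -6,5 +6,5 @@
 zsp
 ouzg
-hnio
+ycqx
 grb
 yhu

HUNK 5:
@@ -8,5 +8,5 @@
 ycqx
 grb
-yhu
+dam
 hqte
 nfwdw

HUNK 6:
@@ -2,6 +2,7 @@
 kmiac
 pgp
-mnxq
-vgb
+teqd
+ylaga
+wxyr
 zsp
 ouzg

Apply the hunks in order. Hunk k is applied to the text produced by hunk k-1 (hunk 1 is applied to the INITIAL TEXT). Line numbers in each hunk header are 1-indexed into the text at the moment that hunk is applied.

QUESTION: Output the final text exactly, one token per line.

Hunk 1: at line 2 remove [sadt,qrc,zmdp] add [vgb,cketi] -> 10 lines: ish kmiac mlid vgb cketi ptcr grb yhu hqte nfwdw
Hunk 2: at line 2 remove [mlid] add [pgp,mnxq] -> 11 lines: ish kmiac pgp mnxq vgb cketi ptcr grb yhu hqte nfwdw
Hunk 3: at line 5 remove [cketi,ptcr] add [zsp,ouzg,hnio] -> 12 lines: ish kmiac pgp mnxq vgb zsp ouzg hnio grb yhu hqte nfwdw
Hunk 4: at line 6 remove [hnio] add [ycqx] -> 12 lines: ish kmiac pgp mnxq vgb zsp ouzg ycqx grb yhu hqte nfwdw
Hunk 5: at line 8 remove [yhu] add [dam] -> 12 lines: ish kmiac pgp mnxq vgb zsp ouzg ycqx grb dam hqte nfwdw
Hunk 6: at line 2 remove [mnxq,vgb] add [teqd,ylaga,wxyr] -> 13 lines: ish kmiac pgp teqd ylaga wxyr zsp ouzg ycqx grb dam hqte nfwdw

Answer: ish
kmiac
pgp
teqd
ylaga
wxyr
zsp
ouzg
ycqx
grb
dam
hqte
nfwdw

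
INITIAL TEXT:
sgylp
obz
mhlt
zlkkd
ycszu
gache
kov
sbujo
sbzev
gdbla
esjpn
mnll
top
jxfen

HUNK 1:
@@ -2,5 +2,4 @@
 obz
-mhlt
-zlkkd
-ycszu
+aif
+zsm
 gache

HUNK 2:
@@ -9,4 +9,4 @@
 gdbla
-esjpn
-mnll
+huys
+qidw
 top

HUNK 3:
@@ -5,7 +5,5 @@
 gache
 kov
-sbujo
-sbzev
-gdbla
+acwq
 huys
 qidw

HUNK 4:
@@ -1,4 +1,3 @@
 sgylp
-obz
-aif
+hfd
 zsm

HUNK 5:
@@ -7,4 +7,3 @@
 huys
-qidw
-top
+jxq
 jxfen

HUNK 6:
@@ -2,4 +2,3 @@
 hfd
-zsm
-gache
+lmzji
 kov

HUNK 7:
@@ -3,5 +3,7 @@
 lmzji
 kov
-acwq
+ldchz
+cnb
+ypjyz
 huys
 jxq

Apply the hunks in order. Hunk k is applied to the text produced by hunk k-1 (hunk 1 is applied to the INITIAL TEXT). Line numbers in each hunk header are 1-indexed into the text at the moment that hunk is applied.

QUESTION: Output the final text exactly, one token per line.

Answer: sgylp
hfd
lmzji
kov
ldchz
cnb
ypjyz
huys
jxq
jxfen

Derivation:
Hunk 1: at line 2 remove [mhlt,zlkkd,ycszu] add [aif,zsm] -> 13 lines: sgylp obz aif zsm gache kov sbujo sbzev gdbla esjpn mnll top jxfen
Hunk 2: at line 9 remove [esjpn,mnll] add [huys,qidw] -> 13 lines: sgylp obz aif zsm gache kov sbujo sbzev gdbla huys qidw top jxfen
Hunk 3: at line 5 remove [sbujo,sbzev,gdbla] add [acwq] -> 11 lines: sgylp obz aif zsm gache kov acwq huys qidw top jxfen
Hunk 4: at line 1 remove [obz,aif] add [hfd] -> 10 lines: sgylp hfd zsm gache kov acwq huys qidw top jxfen
Hunk 5: at line 7 remove [qidw,top] add [jxq] -> 9 lines: sgylp hfd zsm gache kov acwq huys jxq jxfen
Hunk 6: at line 2 remove [zsm,gache] add [lmzji] -> 8 lines: sgylp hfd lmzji kov acwq huys jxq jxfen
Hunk 7: at line 3 remove [acwq] add [ldchz,cnb,ypjyz] -> 10 lines: sgylp hfd lmzji kov ldchz cnb ypjyz huys jxq jxfen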